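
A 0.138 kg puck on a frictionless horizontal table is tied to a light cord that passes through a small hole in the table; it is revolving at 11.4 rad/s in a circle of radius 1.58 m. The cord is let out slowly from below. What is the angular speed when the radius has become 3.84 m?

ω₂ ≈ 1.93 rad/s

The constraining force is radial, so m r² ω about the center is conserved.
ω₂ = ω₁ (r₁/r₂)² = (11.4)(1.58/3.84)² = 1.930 rad/s.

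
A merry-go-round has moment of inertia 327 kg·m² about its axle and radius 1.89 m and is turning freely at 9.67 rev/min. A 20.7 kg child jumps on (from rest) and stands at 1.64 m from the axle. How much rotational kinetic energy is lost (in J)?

The added mass arrives with no angular momentum about the axle, and any external torque about the axle is negligible, so the system's angular momentum is conserved.
Added inertia Σmr² = (20.7)(1.64)² = 55.67 kg·m²; I_f = 327.0 + 55.67 = 382.7 kg·m².
ω_f = I_p ω_i / I_f = (327.0)(9.67) / 382.7 = 8.263 rpm.
KE_i = ½(327.0)(1.013 rad/s)² = 167.7 J; KE_f = ½(382.7)(0.8653)² = 143.3 J.

energy lost ≈ 24.4 J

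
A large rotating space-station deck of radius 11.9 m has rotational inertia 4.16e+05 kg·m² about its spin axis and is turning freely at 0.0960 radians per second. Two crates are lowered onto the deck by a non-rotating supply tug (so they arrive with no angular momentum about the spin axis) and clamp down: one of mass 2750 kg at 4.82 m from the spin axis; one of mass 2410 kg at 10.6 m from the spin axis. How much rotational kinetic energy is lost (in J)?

energy lost ≈ 855 J

No external torque acts about the spin axis; L_before = L_after.
Added inertia Σmr² = (2750)(4.82)² + (2410)(10.6)² = 3.347e+05 kg·m²; I_f = 4.160e+05 + 3.347e+05 = 7.507e+05 kg·m².
ω_f = I_p ω_i / I_f = (4.160e+05)(0.0960) / 7.507e+05 = 0.05320 rad/s.
KE_i = ½(4.160e+05)(0.09600 rad/s)² = 1917 J; KE_f = ½(7.507e+05)(0.05320)² = 1062 J.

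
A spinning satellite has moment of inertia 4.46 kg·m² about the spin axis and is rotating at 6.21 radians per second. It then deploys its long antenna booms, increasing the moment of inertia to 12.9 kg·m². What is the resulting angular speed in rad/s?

ω₂ ≈ 2.15 rad/s

Angular momentum about the spin axis is conserved since the torque about it is zero.
ω₂ = I₁ω₁ / I₂ = (4.460)(6.21 rad/s) / (12.90) = 2.147 rad/s.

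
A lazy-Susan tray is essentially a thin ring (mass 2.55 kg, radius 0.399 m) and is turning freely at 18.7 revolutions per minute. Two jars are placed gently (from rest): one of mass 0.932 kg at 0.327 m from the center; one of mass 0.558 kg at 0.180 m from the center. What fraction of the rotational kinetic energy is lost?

fraction ≈ 0.225

No external torque acts about the center; L_before = L_after.
I_p = (2.55)(0.399)² = 0.4060 kg·m².
Added inertia Σmr² = (0.932)(0.327)² + (0.558)(0.180)² = 0.1177 kg·m²; I_f = 0.4060 + 0.1177 = 0.5237 kg·m².
ω_f = I_p ω_i / I_f = (0.4060)(18.7) / 0.5237 = 14.50 rpm.
KE_i = ½(0.4060)(1.958 rad/s)² = 0.7784 J; KE_f = ½(0.5237)(1.518)² = 0.6034 J.
Fraction lost = 0.2248.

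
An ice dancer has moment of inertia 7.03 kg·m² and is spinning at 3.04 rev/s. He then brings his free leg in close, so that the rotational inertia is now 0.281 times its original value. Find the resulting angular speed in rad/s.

With no external torque about the axis, L is conserved: I₁ω₁ = I₂ω₂.
I₂ = 0.281 × 7.03 = 1.975 kg·m².
ω₂ = I₁ω₁ / I₂ = (7.030)(3.04 rev/s) / (1.975) = 10.82 rev/s = 67.97 rad/s.

ω₂ ≈ 68.0 rad/s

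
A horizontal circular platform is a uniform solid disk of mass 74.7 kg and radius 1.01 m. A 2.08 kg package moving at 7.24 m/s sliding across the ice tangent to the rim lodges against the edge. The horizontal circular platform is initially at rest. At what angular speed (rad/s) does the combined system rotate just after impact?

|ω_f| ≈ 0.378 rad/s

About the central axle the impulsive forces during the collision are internal, so angular momentum about that axis is conserved.
I_p = ½(74.7)(1.01)² = 38.10 kg·m². Taking the sense of the package's angular momentum as positive, L_{package} = m v R = (2.08)(7.24)(1.01) = 15.21 kg·m²/s.
L_i = 0 + 15.21 = 15.21 kg·m²/s.
After sticking, I_f = I_p + m R² = 38.10 + (2.08)(1.01)² = 40.22 kg·m².
ω_f = L_i / I_f = 15.21 / 40.22 = 0.3781 rad/s.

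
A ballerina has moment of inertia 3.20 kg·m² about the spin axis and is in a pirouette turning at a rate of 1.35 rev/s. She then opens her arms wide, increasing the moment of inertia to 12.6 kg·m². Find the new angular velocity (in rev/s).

Angular momentum about the spin axis is conserved since the torque about it is zero.
ω₂ = I₁ω₁ / I₂ = (3.200)(1.35 rev/s) / (12.60) = 0.3429 rev/s.

ω₂ ≈ 0.343 rev/s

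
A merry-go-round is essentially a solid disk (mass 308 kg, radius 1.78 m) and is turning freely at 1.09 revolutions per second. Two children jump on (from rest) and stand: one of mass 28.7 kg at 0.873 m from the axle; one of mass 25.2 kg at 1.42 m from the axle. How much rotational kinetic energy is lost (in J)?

No external torque acts about the axle; L_before = L_after.
I_p = ½(308)(1.78)² = 487.9 kg·m².
Added inertia Σmr² = (28.7)(0.873)² + (25.2)(1.42)² = 72.69 kg·m²; I_f = 487.9 + 72.69 = 560.6 kg·m².
ω_f = I_p ω_i / I_f = (487.9)(1.09) / 560.6 = 0.9487 rev/s.
KE_i = ½(487.9)(6.849 rad/s)² = 11440 J; KE_f = ½(560.6)(5.961)² = 9959 J.

energy lost ≈ 1480 J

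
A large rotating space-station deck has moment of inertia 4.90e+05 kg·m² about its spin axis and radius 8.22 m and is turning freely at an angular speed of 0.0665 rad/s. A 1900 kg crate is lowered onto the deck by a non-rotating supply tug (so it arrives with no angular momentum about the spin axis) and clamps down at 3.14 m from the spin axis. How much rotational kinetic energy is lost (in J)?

No external torque acts about the spin axis; L_before = L_after.
Added inertia Σmr² = (1900)(3.14)² = 18730 kg·m²; I_f = 4.900e+05 + 18730 = 5.087e+05 kg·m².
ω_f = I_p ω_i / I_f = (4.900e+05)(0.0665) / 5.087e+05 = 0.06405 rad/s.
KE_i = ½(4.900e+05)(0.06650 rad/s)² = 1083 J; KE_f = ½(5.087e+05)(0.06405)² = 1044 J.

energy lost ≈ 39.9 J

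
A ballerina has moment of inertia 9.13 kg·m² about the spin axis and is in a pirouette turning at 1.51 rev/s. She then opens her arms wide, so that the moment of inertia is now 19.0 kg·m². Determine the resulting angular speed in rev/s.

With no external torque about the axis, L is conserved: I₁ω₁ = I₂ω₂.
ω₂ = I₁ω₁ / I₂ = (9.130)(1.51 rev/s) / (19.00) = 0.7256 rev/s.

ω₂ ≈ 0.726 rev/s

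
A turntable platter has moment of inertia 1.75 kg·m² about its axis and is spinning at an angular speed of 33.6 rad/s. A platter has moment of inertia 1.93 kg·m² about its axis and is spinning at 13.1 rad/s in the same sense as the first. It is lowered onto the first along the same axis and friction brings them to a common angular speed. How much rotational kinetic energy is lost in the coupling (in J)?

ΔKE lost ≈ 193 J

No external torque acts about the common axis, so total angular momentum is conserved.
Taking A's sense as positive: L = (1.750)(33.6) + (1.930)(13.1) = 84.08 kg·m²·rad/s.
Combined I = 1.750 + 1.930 = 3.680 kg·m².
ω_f = L / I = 84.08 / 3.680 = 22.85 rad/s.
KE_i = ½ΣIω² = 1153 J; KE_f = ½(3.680)(22.85)² = 960.6 J.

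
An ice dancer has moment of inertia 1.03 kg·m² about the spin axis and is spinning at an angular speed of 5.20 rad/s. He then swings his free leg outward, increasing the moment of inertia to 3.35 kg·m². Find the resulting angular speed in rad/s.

No external torque acts about the spin axis, so angular momentum is conserved.
ω₂ = I₁ω₁ / I₂ = (1.030)(5.20 rad/s) / (3.350) = 1.599 rad/s.

ω₂ ≈ 1.60 rad/s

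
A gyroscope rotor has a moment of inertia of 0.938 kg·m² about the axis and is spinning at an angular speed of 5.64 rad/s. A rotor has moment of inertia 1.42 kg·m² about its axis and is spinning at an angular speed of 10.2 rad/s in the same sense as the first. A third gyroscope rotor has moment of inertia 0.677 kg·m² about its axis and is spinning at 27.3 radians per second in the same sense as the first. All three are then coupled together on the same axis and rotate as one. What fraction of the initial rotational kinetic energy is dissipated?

The coupling torques are internal; angular momentum about the shared axis is conserved.
Taking A's sense as positive: L = (0.9380)(5.64) + (1.420)(10.2) + (0.6770)(27.3) = 38.26 kg·m²·rad/s.
Combined I = 0.9380 + 1.420 + 0.6770 = 3.035 kg·m².
ω_f = L / I = 38.26 / 3.035 = 12.61 rad/s.
KE_i = ½ΣIω² = 341.1 J; KE_f = ½(3.035)(12.61)² = 241.1 J.
Fraction dissipated = (KE_i − KE_f)/KE_i = 0.2931.

fraction ≈ 0.293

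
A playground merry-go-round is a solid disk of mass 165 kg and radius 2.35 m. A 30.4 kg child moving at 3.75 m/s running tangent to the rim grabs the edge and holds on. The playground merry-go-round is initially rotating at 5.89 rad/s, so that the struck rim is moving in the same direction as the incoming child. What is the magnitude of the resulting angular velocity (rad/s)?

|ω_f| ≈ 4.73 rad/s

About the axle the impulsive forces during the collision are internal, so angular momentum about that axis is conserved.
I_p = ½(165)(2.35)² = 455.6 kg·m². Taking the sense of the child's angular momentum as positive, L_{child} = m v R = (30.4)(3.75)(2.35) = 267.9 kg·m²/s.
L_i = +I_p ω_p + m v R = +(455.6)(5.89) + 267.9 = 2951 kg·m²/s.
After sticking, I_f = I_p + m R² = 455.6 + (30.4)(2.35)² = 623.5 kg·m².
ω_f = L_i / I_f = 2951 / 623.5 = 4.734 rad/s.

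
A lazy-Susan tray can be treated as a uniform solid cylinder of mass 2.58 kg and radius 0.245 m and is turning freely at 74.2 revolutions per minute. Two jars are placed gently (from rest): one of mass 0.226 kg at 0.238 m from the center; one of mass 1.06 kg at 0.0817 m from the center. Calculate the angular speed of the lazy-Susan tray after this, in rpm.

ω_f ≈ 59.0 rpm

The added mass arrives with no angular momentum about the center, and any external torque about the center is negligible, so the system's angular momentum is conserved.
I_p = ½(2.58)(0.245)² = 0.07743 kg·m².
Added inertia Σmr² = (0.226)(0.238)² + (1.06)(0.0817)² = 0.01988 kg·m²; I_f = 0.07743 + 0.01988 = 0.09731 kg·m².
ω_f = I_p ω_i / I_f = (0.07743)(74.2) / 0.09731 = 59.04 rpm.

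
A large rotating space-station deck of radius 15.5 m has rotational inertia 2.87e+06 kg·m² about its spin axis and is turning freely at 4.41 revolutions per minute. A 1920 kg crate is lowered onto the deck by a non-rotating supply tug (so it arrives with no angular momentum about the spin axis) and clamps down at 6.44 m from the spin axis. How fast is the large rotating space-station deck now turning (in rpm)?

The added mass arrives with no angular momentum about the spin axis, and any external torque about the spin axis is negligible, so the system's angular momentum is conserved.
Added inertia Σmr² = (1920)(6.44)² = 79630 kg·m²; I_f = 2.870e+06 + 79630 = 2.950e+06 kg·m².
ω_f = I_p ω_i / I_f = (2.870e+06)(4.41) / 2.950e+06 = 4.291 rpm.

ω_f ≈ 4.29 rpm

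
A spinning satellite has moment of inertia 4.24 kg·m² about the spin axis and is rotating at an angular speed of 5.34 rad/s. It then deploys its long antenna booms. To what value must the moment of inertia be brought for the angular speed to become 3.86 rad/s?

No external torque acts about the spin axis, so angular momentum is conserved.
I₂ = I₁ω₁ / ω₂ = (4.24)(5.34) / (3.86) = 5.866 kg·m².

I₂ ≈ 5.87 kg·m²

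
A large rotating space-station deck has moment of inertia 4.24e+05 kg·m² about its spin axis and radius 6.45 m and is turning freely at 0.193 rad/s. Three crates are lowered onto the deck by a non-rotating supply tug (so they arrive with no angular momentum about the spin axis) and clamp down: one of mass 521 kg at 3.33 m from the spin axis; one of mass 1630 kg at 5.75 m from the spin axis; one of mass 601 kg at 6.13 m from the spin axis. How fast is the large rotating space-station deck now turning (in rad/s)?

No external torque acts about the spin axis; L_before = L_after.
Added inertia Σmr² = (521)(3.33)² + (1630)(5.75)² + (601)(6.13)² = 82250 kg·m²; I_f = 4.240e+05 + 82250 = 5.063e+05 kg·m².
ω_f = I_p ω_i / I_f = (4.240e+05)(0.193) / 5.063e+05 = 0.1616 rad/s.

ω_f ≈ 0.162 rad/s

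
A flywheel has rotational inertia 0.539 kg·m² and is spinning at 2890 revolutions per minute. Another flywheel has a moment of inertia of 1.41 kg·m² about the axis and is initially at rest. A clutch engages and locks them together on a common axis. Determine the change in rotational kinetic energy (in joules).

ΔKE ≈ -17900 J

The coupling torques are internal; angular momentum about the shared axis is conserved.
Taking A's sense as positive: L = (0.5390)(2890) = 1558 kg·m²·rpm.
Combined I = 0.5390 + 1.410 = 1.949 kg·m².
ω_f = L / I = 1558 / 1.949 = 799.2 rpm.
KE_i = ½ΣIω² = 24680 J; KE_f = ½(1.949)(83.70)² = 6826 J.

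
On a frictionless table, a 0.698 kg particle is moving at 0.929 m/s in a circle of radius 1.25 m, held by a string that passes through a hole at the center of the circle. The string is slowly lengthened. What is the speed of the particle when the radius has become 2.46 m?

v₂ ≈ 0.472 m/s

Central (radial) force ⇒ zero torque about the center ⇒ m v r is constant.
v₂ = v₁ r₁ / r₂ = (0.929)(1.25) / (2.46) = 0.4721 m/s.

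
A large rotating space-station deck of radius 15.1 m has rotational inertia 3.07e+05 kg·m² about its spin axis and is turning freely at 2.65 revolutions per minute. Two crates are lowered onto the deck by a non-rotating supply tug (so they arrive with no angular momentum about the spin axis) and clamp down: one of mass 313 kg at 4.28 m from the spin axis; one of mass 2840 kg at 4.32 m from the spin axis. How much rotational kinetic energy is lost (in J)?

energy lost ≈ 1900 J

No external torque acts about the spin axis; L_before = L_after.
Added inertia Σmr² = (313)(4.28)² + (2840)(4.32)² = 58730 kg·m²; I_f = 3.070e+05 + 58730 = 3.657e+05 kg·m².
ω_f = I_p ω_i / I_f = (3.070e+05)(2.65) / 3.657e+05 = 2.224 rpm.
KE_i = ½(3.070e+05)(0.2775 rad/s)² = 11820 J; KE_f = ½(3.657e+05)(0.2329)² = 9923 J.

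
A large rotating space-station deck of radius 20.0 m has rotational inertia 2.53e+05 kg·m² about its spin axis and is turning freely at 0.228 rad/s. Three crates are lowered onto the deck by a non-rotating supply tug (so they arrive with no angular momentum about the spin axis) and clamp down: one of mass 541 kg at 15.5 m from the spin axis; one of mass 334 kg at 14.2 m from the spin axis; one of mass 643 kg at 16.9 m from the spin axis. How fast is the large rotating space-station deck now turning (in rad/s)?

No external torque acts about the spin axis; L_before = L_after.
Added inertia Σmr² = (541)(15.5)² + (334)(14.2)² + (643)(16.9)² = 3.810e+05 kg·m²; I_f = 2.530e+05 + 3.810e+05 = 6.340e+05 kg·m².
ω_f = I_p ω_i / I_f = (2.530e+05)(0.228) / 6.340e+05 = 0.09099 rad/s.

ω_f ≈ 0.0910 rad/s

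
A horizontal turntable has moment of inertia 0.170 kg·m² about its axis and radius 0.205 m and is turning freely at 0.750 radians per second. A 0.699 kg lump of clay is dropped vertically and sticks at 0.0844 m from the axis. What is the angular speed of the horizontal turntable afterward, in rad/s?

ω_f ≈ 0.729 rad/s

No external torque acts about the axis; L_before = L_after.
Added inertia Σmr² = (0.699)(0.0844)² = 0.004979 kg·m²; I_f = 0.1700 + 0.004979 = 0.1750 kg·m².
ω_f = I_p ω_i / I_f = (0.1700)(0.750) / 0.1750 = 0.7287 rad/s.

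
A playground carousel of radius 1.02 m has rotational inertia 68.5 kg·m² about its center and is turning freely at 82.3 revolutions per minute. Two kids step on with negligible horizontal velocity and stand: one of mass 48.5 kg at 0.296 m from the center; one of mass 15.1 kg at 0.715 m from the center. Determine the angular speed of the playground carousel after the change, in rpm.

The added mass arrives with no angular momentum about the center, and any external torque about the center is negligible, so the system's angular momentum is conserved.
Added inertia Σmr² = (48.5)(0.296)² + (15.1)(0.715)² = 11.97 kg·m²; I_f = 68.50 + 11.97 = 80.47 kg·m².
ω_f = I_p ω_i / I_f = (68.50)(82.3) / 80.47 = 70.06 rpm.

ω_f ≈ 70.1 rpm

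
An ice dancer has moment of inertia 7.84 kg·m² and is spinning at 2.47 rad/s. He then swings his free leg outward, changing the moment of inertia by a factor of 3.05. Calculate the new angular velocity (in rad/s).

No external torque acts about the spin axis, so angular momentum is conserved.
I₂ = 3.05 × 7.84 = 23.91 kg·m².
ω₂ = I₁ω₁ / I₂ = (7.840)(2.47 rad/s) / (23.91) = 0.8098 rad/s.

ω₂ ≈ 0.810 rad/s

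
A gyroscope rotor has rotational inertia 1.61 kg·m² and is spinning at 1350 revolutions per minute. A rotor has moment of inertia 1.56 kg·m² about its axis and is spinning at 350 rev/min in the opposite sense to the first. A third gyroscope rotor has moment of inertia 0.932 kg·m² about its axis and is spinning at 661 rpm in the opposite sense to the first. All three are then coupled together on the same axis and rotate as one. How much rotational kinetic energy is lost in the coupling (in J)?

ΔKE lost ≈ 18000 J

No external torque acts about the common axis, so total angular momentum is conserved.
Taking A's sense as positive: L = (1.610)(1350) − (1.560)(350) − (0.9320)(661) = 1011 kg·m²·rpm.
Combined I = 1.610 + 1.560 + 0.9320 = 4.102 kg·m².
ω_f = L / I = 1011 / 4.102 = 246.6 rpm.
KE_i = ½ΣIω² = 19370 J; KE_f = ½(4.102)(25.82)² = 1367 J.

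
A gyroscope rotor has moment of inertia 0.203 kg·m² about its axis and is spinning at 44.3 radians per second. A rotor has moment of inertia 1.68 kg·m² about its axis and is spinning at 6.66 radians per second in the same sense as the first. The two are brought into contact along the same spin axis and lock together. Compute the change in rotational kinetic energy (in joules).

ΔKE ≈ -128 J

No external torque acts about the common axis, so total angular momentum is conserved.
Taking A's sense as positive: L = (0.2030)(44.3) + (1.680)(6.66) = 20.18 kg·m²·rad/s.
Combined I = 0.2030 + 1.680 = 1.883 kg·m².
ω_f = L / I = 20.18 / 1.883 = 10.72 rad/s.
KE_i = ½ΣIω² = 236.5 J; KE_f = ½(1.883)(10.72)² = 108.2 J.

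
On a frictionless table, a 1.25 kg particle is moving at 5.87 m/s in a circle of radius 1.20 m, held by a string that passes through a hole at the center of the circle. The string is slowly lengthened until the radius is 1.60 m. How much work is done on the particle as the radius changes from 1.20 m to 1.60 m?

The only horizontal force on the mass is along the cord (radial), so it exerts no torque about the hole and angular momentum m v r is conserved.
v₂ = v₁ r₁ / r₂ = (5.87)(1.20) / (1.60) = 4.402 m/s.
W = ΔKE = ½m(v₂² − v₁²) = -9.422 J.

W ≈ -9.42 J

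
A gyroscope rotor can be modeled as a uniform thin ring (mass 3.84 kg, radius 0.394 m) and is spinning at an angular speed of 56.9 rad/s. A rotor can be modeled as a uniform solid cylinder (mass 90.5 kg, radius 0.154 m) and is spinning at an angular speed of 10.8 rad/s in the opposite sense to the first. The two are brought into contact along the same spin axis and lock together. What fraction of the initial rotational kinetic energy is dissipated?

The coupling torques are internal; angular momentum about the shared axis is conserved.
Moments of inertia: I_A = (3.84)(0.394)² = 0.5961 kg·m²; I_B = ½(90.5)(0.154)² = 1.073 kg·m².
Taking A's sense as positive: L = (0.5961)(56.9) − (1.073)(10.8) = 22.33 kg·m²·rad/s.
Combined I = 0.5961 + 1.073 = 1.669 kg·m².
ω_f = L / I = 22.33 / 1.669 = 13.38 rad/s.
KE_i = ½ΣIω² = 1028 J; KE_f = ½(1.669)(13.38)² = 149.3 J.
Fraction dissipated = (KE_i − KE_f)/KE_i = 0.8547.

fraction ≈ 0.855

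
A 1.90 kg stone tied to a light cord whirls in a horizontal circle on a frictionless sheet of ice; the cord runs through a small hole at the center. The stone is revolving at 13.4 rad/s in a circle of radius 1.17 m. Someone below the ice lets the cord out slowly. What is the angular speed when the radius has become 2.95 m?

No torque about the axis ⇒ m r₁² ω₁ = m r₂² ω₂.
ω₂ = ω₁ (r₁/r₂)² = (13.4)(1.17/2.95)² = 2.108 rad/s.

ω₂ ≈ 2.11 rad/s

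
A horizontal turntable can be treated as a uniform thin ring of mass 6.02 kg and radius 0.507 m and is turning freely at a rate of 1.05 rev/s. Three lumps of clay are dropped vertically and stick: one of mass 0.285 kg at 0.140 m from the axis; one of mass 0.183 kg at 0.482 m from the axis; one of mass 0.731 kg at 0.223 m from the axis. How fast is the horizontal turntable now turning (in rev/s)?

The added mass arrives with no angular momentum about the axis, and any external torque about the axis is negligible, so the system's angular momentum is conserved.
I_p = (6.02)(0.507)² = 1.547 kg·m².
Added inertia Σmr² = (0.285)(0.140)² + (0.183)(0.482)² + (0.731)(0.223)² = 0.08445 kg·m²; I_f = 1.547 + 0.08445 = 1.632 kg·m².
ω_f = I_p ω_i / I_f = (1.547)(1.05) / 1.632 = 0.9957 rev/s.

ω_f ≈ 0.996 rev/s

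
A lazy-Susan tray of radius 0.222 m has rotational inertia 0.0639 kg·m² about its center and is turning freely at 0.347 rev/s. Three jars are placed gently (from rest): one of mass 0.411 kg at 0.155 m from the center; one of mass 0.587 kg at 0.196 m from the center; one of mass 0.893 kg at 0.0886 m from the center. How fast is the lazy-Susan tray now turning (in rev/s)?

ω_f ≈ 0.215 rev/s

No external torque acts about the center; L_before = L_after.
Added inertia Σmr² = (0.411)(0.155)² + (0.587)(0.196)² + (0.893)(0.0886)² = 0.03943 kg·m²; I_f = 0.06390 + 0.03943 = 0.1033 kg·m².
ω_f = I_p ω_i / I_f = (0.06390)(0.347) / 0.1033 = 0.2146 rev/s.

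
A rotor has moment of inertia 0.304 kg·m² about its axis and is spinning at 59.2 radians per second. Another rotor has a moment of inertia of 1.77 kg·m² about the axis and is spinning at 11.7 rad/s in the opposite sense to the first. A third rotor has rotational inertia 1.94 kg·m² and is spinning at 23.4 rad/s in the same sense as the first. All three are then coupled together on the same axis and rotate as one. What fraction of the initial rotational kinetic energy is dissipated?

No external torque acts about the common axis, so total angular momentum is conserved.
Taking A's sense as positive: L = (0.3040)(59.2) − (1.770)(11.7) + (1.940)(23.4) = 42.68 kg·m²·rad/s.
Combined I = 0.3040 + 1.770 + 1.940 = 4.014 kg·m².
ω_f = L / I = 42.68 / 4.014 = 10.63 rad/s.
KE_i = ½ΣIω² = 1185 J; KE_f = ½(4.014)(10.63)² = 226.9 J.
Fraction dissipated = (KE_i − KE_f)/KE_i = 0.8085.

fraction ≈ 0.808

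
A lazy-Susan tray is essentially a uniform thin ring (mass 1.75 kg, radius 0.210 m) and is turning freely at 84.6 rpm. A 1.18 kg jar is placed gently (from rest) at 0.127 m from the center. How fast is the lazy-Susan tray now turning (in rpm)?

No external torque acts about the center; L_before = L_after.
I_p = (1.75)(0.210)² = 0.07717 kg·m².
Added inertia Σmr² = (1.18)(0.127)² = 0.01903 kg·m²; I_f = 0.07717 + 0.01903 = 0.09621 kg·m².
ω_f = I_p ω_i / I_f = (0.07717)(84.6) / 0.09621 = 67.86 rpm.

ω_f ≈ 67.9 rpm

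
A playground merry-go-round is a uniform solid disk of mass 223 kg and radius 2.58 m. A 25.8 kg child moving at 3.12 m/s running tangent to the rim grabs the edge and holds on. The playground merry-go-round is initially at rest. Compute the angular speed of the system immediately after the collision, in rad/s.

|ω_f| ≈ 0.227 rad/s

The axle reaction passes through the axle and exerts no torque about it; angular momentum about the axle is conserved through the impact.
I_p = ½(223)(2.58)² = 742.2 kg·m². Taking the sense of the child's angular momentum as positive, L_{child} = m v R = (25.8)(3.12)(2.58) = 207.7 kg·m²/s.
L_i = 0 + 207.7 = 207.7 kg·m²/s.
After sticking, I_f = I_p + m R² = 742.2 + (25.8)(2.58)² = 913.9 kg·m².
ω_f = L_i / I_f = 207.7 / 913.9 = 0.2272 rad/s.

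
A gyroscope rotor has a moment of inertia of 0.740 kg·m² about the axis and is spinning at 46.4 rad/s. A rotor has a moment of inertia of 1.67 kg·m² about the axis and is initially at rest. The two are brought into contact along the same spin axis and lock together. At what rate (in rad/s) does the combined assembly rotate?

|ω_f| ≈ 14.2 rad/s

No external torque acts about the common axis, so total angular momentum is conserved.
Taking A's sense as positive: L = (0.7400)(46.4) = 34.34 kg·m²·rad/s.
Combined I = 0.7400 + 1.670 = 2.410 kg·m².
ω_f = L / I = 34.34 / 2.410 = 14.25 rad/s.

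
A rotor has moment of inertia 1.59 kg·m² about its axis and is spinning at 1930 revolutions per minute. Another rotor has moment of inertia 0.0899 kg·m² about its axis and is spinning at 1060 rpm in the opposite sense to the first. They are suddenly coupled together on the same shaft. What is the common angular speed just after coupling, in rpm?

|ω_f| ≈ 1770 rpm

The coupling torques are internal; angular momentum about the shared axis is conserved.
Taking A's sense as positive: L = (1.590)(1930) − (0.08990)(1060) = 2973 kg·m²·rpm.
Combined I = 1.590 + 0.08990 = 1.680 kg·m².
ω_f = L / I = 2973 / 1.680 = 1770 rpm.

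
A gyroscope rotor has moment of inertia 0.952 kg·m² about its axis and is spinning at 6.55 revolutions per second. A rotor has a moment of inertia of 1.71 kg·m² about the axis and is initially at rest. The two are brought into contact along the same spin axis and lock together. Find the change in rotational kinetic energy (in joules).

ΔKE ≈ -518 J

No external torque acts about the common axis, so total angular momentum is conserved.
Taking A's sense as positive: L = (0.9520)(6.55) = 6.236 kg·m²·rev/s.
Combined I = 0.9520 + 1.710 = 2.662 kg·m².
ω_f = L / I = 6.236 / 2.662 = 2.342 rev/s.
KE_i = ½ΣIω² = 806.2 J; KE_f = ½(2.662)(14.72)² = 288.3 J.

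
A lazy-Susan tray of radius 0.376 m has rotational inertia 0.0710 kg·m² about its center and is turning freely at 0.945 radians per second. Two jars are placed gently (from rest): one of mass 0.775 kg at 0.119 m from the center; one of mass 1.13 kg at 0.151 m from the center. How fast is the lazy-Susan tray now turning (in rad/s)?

ω_f ≈ 0.623 rad/s

The added mass arrives with no angular momentum about the center, and any external torque about the center is negligible, so the system's angular momentum is conserved.
Added inertia Σmr² = (0.775)(0.119)² + (1.13)(0.151)² = 0.03674 kg·m²; I_f = 0.07100 + 0.03674 = 0.1077 kg·m².
ω_f = I_p ω_i / I_f = (0.07100)(0.945) / 0.1077 = 0.6227 rad/s.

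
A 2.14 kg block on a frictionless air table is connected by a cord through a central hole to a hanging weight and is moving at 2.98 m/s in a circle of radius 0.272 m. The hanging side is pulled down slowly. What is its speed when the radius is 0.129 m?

v₂ ≈ 6.28 m/s

Central (radial) force ⇒ zero torque about the center ⇒ m v r is constant.
v₂ = v₁ r₁ / r₂ = (2.98)(0.272) / (0.129) = 6.283 m/s.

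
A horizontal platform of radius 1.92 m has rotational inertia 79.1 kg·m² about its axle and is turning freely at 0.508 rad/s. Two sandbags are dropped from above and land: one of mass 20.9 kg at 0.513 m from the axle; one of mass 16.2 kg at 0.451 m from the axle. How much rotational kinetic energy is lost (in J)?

energy lost ≈ 1.02 J

The added mass arrives with no angular momentum about the axle, and any external torque about the axle is negligible, so the system's angular momentum is conserved.
Added inertia Σmr² = (20.9)(0.513)² + (16.2)(0.451)² = 8.795 kg·m²; I_f = 79.10 + 8.795 = 87.90 kg·m².
ω_f = I_p ω_i / I_f = (79.10)(0.508) / 87.90 = 0.4572 rad/s.
KE_i = ½(79.10)(0.5080 rad/s)² = 10.21 J; KE_f = ½(87.90)(0.4572)² = 9.185 J.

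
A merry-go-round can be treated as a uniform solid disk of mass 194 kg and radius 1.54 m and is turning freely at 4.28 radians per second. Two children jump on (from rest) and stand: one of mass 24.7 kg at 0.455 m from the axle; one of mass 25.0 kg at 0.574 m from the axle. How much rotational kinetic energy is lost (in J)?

energy lost ≈ 116 J

No external torque acts about the axle; L_before = L_after.
I_p = ½(194)(1.54)² = 230.0 kg·m².
Added inertia Σmr² = (24.7)(0.455)² + (25.0)(0.574)² = 13.35 kg·m²; I_f = 230.0 + 13.35 = 243.4 kg·m².
ω_f = I_p ω_i / I_f = (230.0)(4.28) / 243.4 = 4.045 rad/s.
KE_i = ½(230.0)(4.280 rad/s)² = 2107 J; KE_f = ½(243.4)(4.045)² = 1991 J.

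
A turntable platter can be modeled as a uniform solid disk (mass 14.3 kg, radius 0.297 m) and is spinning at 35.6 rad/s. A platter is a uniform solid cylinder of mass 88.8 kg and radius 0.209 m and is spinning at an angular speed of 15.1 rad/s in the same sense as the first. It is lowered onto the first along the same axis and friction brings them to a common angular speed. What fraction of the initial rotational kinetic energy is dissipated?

fraction ≈ 0.161

The coupling torques are internal; angular momentum about the shared axis is conserved.
Moments of inertia: I_A = ½(14.3)(0.297)² = 0.6307 kg·m²; I_B = ½(88.8)(0.209)² = 1.939 kg·m².
Taking A's sense as positive: L = (0.6307)(35.6) + (1.939)(15.1) = 51.74 kg·m²·rad/s.
Combined I = 0.6307 + 1.939 = 2.570 kg·m².
ω_f = L / I = 51.74 / 2.570 = 20.13 rad/s.
KE_i = ½ΣIω² = 620.8 J; KE_f = ½(2.570)(20.13)² = 520.8 J.
Fraction dissipated = (KE_i − KE_f)/KE_i = 0.1611.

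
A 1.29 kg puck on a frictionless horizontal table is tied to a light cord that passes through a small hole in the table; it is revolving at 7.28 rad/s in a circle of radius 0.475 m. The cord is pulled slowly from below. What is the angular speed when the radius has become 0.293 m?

ω₂ ≈ 19.1 rad/s

The constraining force is radial, so m r² ω about the center is conserved.
ω₂ = ω₁ (r₁/r₂)² = (7.28)(0.475/0.293)² = 19.13 rad/s.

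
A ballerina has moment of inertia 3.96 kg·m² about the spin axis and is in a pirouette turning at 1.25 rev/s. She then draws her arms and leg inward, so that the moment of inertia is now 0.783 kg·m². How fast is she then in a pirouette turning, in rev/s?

No external torque acts about the spin axis, so angular momentum is conserved.
ω₂ = I₁ω₁ / I₂ = (3.960)(1.25 rev/s) / (0.7830) = 6.322 rev/s.

ω₂ ≈ 6.32 rev/s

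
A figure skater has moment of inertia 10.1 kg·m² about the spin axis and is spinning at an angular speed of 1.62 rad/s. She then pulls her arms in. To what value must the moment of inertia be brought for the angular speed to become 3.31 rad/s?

No external torque acts about the spin axis, so angular momentum is conserved.
I₂ = I₁ω₁ / ω₂ = (10.1)(1.62) / (3.31) = 4.943 kg·m².

I₂ ≈ 4.94 kg·m²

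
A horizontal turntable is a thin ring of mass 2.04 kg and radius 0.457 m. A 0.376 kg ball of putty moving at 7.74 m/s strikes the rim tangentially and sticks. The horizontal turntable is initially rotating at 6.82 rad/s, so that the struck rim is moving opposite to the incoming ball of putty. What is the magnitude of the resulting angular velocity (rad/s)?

The axle reaction passes through the axle and exerts no torque about it; angular momentum about the axle is conserved through the impact.
I_p = (2.04)(0.457)² = 0.4261 kg·m². Taking the sense of the ball of putty's angular momentum as positive, L_{ball} = m v R = (0.376)(7.74)(0.457) = 1.330 kg·m²/s.
L_i = −I_p ω_p + m v R = −(0.4261)(6.82) + 1.330 = -1.576 kg·m²/s.
After sticking, I_f = I_p + m R² = 0.4261 + (0.376)(0.457)² = 0.5046 kg·m².
ω_f = L_i / I_f = -1.576 / 0.5046 = -3.123 rad/s.

|ω_f| ≈ 3.12 rad/s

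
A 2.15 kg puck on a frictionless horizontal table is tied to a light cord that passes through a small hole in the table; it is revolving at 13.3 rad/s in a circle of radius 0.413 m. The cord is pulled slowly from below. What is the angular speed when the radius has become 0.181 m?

ω₂ ≈ 69.2 rad/s

The constraining force is radial, so m r² ω about the center is conserved.
ω₂ = ω₁ (r₁/r₂)² = (13.3)(0.413/0.181)² = 69.25 rad/s.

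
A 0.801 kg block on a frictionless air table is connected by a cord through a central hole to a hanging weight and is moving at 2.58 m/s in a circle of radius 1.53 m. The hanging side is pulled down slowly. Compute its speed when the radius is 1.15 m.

v₂ ≈ 3.43 m/s

The only horizontal force on the mass is along the cord (radial), so it exerts no torque about the hole and angular momentum m v r is conserved.
v₂ = v₁ r₁ / r₂ = (2.58)(1.53) / (1.15) = 3.433 m/s.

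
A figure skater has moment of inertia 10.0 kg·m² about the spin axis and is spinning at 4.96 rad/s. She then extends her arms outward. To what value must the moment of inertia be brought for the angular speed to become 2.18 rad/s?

Angular momentum about the spin axis is conserved since the torque about it is zero.
I₂ = I₁ω₁ / ω₂ = (10.0)(4.96) / (2.18) = 22.75 kg·m².

I₂ ≈ 22.8 kg·m²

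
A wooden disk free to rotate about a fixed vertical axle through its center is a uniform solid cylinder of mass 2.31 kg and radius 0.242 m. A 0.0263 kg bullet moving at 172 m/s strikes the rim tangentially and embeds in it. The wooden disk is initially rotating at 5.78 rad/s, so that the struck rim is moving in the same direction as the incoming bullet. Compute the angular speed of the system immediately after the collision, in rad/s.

About the axle the impulsive forces during the collision are internal, so angular momentum about that axis is conserved.
I_p = ½(2.31)(0.242)² = 0.06764 kg·m². Taking the sense of the bullet's angular momentum as positive, L_{bullet} = m v R = (0.0263)(172)(0.242) = 1.095 kg·m²/s.
L_i = +I_p ω_p + m v R = +(0.06764)(5.78) + 1.095 = 1.486 kg·m²/s.
After sticking, I_f = I_p + m R² = 0.06764 + (0.0263)(0.242)² = 0.06918 kg·m².
ω_f = L_i / I_f = 1.486 / 0.06918 = 21.48 rad/s.

|ω_f| ≈ 21.5 rad/s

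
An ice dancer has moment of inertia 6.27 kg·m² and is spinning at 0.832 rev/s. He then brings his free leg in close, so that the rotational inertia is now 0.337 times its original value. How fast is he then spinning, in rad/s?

No external torque acts about the spin axis, so angular momentum is conserved.
I₂ = 0.337 × 6.27 = 2.113 kg·m².
ω₂ = I₁ω₁ / I₂ = (6.270)(0.832 rev/s) / (2.113) = 2.469 rev/s = 15.51 rad/s.

ω₂ ≈ 15.5 rad/s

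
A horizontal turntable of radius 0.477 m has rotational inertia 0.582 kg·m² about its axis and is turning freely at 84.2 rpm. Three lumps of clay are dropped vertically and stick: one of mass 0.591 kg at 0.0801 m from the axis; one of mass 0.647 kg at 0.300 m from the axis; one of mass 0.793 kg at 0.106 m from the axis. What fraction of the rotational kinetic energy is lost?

fraction ≈ 0.109

No external torque acts about the axis; L_before = L_after.
Added inertia Σmr² = (0.591)(0.0801)² + (0.647)(0.300)² + (0.793)(0.106)² = 0.07093 kg·m²; I_f = 0.5820 + 0.07093 = 0.6529 kg·m².
ω_f = I_p ω_i / I_f = (0.5820)(84.2) / 0.6529 = 75.05 rpm.
KE_i = ½(0.5820)(8.817 rad/s)² = 22.62 J; KE_f = ½(0.6529)(7.860)² = 20.17 J.
Fraction lost = 0.1086.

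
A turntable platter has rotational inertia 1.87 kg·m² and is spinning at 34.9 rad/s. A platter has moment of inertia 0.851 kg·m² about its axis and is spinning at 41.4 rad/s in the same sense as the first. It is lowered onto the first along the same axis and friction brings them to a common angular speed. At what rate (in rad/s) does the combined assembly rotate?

No external torque acts about the common axis, so total angular momentum is conserved.
Taking A's sense as positive: L = (1.870)(34.9) + (0.8510)(41.4) = 100.5 kg·m²·rad/s.
Combined I = 1.870 + 0.8510 = 2.721 kg·m².
ω_f = L / I = 100.5 / 2.721 = 36.93 rad/s.

|ω_f| ≈ 36.9 rad/s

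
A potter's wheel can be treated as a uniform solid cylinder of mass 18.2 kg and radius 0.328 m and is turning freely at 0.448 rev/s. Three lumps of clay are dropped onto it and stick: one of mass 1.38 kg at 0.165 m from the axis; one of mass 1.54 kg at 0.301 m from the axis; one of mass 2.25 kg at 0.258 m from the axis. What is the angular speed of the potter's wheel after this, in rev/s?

ω_f ≈ 0.336 rev/s

The added mass arrives with no angular momentum about the axis, and any external torque about the axis is negligible, so the system's angular momentum is conserved.
I_p = ½(18.2)(0.328)² = 0.9790 kg·m².
Added inertia Σmr² = (1.38)(0.165)² + (1.54)(0.301)² + (2.25)(0.258)² = 0.3269 kg·m²; I_f = 0.9790 + 0.3269 = 1.306 kg·m².
ω_f = I_p ω_i / I_f = (0.9790)(0.448) / 1.306 = 0.3359 rev/s.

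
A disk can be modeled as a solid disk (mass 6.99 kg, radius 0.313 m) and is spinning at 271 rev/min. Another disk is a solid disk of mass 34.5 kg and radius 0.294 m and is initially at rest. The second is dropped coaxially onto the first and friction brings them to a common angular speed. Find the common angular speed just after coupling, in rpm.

The coupling torques are internal; angular momentum about the shared axis is conserved.
Moments of inertia: I_A = ½(6.99)(0.313)² = 0.3424 kg·m²; I_B = ½(34.5)(0.294)² = 1.491 kg·m².
Taking A's sense as positive: L = (0.3424)(271) = 92.79 kg·m²·rpm.
Combined I = 0.3424 + 1.491 = 1.833 kg·m².
ω_f = L / I = 92.79 / 1.833 = 50.61 rpm.

|ω_f| ≈ 50.6 rpm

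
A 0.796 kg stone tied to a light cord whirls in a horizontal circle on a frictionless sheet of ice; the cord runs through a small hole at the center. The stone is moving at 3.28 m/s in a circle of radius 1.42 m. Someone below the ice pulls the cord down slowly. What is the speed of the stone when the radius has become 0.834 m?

The only horizontal force on the mass is along the cord (radial), so it exerts no torque about the hole and angular momentum m v r is conserved.
v₂ = v₁ r₁ / r₂ = (3.28)(1.42) / (0.834) = 5.585 m/s.

v₂ ≈ 5.58 m/s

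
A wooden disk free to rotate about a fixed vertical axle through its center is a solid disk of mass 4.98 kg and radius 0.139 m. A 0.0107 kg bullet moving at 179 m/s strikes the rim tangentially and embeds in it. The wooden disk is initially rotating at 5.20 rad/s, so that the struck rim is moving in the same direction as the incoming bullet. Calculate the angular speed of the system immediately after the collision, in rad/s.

|ω_f| ≈ 10.7 rad/s

About the axle the impulsive forces during the collision are internal, so angular momentum about that axis is conserved.
I_p = ½(4.98)(0.139)² = 0.04811 kg·m². Taking the sense of the bullet's angular momentum as positive, L_{bullet} = m v R = (0.0107)(179)(0.139) = 0.2662 kg·m²/s.
L_i = +I_p ω_p + m v R = +(0.04811)(5.20) + 0.2662 = 0.5164 kg·m²/s.
After sticking, I_f = I_p + m R² = 0.04811 + (0.0107)(0.139)² = 0.04832 kg·m².
ω_f = L_i / I_f = 0.5164 / 0.04832 = 10.69 rad/s.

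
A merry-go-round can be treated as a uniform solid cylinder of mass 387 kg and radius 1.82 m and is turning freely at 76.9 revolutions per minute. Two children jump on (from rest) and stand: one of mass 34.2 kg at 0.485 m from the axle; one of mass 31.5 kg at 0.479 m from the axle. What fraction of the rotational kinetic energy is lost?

fraction ≈ 0.0233

The added mass arrives with no angular momentum about the axle, and any external torque about the axle is negligible, so the system's angular momentum is conserved.
I_p = ½(387)(1.82)² = 640.9 kg·m².
Added inertia Σmr² = (34.2)(0.485)² + (31.5)(0.479)² = 15.27 kg·m²; I_f = 640.9 + 15.27 = 656.2 kg·m².
ω_f = I_p ω_i / I_f = (640.9)(76.9) / 656.2 = 75.11 rpm.
KE_i = ½(640.9)(8.053 rad/s)² = 20780 J; KE_f = ½(656.2)(7.866)² = 20300 J.
Fraction lost = 0.02327.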